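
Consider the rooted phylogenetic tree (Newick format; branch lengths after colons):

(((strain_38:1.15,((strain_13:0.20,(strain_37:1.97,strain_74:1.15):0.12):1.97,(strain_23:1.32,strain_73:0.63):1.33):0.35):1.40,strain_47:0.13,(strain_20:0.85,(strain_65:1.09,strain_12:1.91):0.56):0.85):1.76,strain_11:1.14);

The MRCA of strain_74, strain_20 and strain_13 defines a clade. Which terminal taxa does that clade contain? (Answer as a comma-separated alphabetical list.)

strain_12, strain_13, strain_20, strain_23, strain_37, strain_38, strain_47, strain_65, strain_73, strain_74

Tracing strain_74: it sits inside (strain_37,strain_74).
Tracing strain_20: it sits inside (strain_20,(strain_65,strain_12)).
Tracing strain_13: it sits inside (strain_13,(strain_37,strain_74)).
The smallest clade enclosing all 3 is ((strain_38,((strain_13,(strain_37,strain_74)),(strain_23,strain_73))),strain_47,(strain_20,(strain_65,strain_12))); the answer is its 10 terminal taxa in alphabetical order.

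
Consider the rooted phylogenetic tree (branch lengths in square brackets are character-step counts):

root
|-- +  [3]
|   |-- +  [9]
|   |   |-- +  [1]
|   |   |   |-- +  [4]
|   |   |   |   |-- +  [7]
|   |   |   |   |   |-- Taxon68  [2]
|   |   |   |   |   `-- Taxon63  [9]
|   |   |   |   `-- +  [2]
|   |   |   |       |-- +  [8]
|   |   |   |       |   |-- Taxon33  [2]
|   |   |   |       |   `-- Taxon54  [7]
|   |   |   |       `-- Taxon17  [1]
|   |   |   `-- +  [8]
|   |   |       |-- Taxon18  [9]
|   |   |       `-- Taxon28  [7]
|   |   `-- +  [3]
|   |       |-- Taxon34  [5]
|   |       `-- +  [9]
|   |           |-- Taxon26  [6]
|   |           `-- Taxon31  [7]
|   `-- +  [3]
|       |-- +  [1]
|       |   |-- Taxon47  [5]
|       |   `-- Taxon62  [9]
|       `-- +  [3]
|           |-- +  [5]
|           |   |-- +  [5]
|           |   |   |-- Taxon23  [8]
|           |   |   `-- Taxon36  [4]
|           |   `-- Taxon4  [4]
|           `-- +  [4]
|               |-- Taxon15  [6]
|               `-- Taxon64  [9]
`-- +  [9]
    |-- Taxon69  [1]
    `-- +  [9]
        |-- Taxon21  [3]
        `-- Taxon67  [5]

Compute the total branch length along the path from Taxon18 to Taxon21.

51

The path runs Taxon18 → … → MRCA → … → Taxon21; the MRCA is the root of the tree.
Branch lengths along that path: 9 + 8 + 1 + 9 + 3 + 9 + 9 + 3 = 51.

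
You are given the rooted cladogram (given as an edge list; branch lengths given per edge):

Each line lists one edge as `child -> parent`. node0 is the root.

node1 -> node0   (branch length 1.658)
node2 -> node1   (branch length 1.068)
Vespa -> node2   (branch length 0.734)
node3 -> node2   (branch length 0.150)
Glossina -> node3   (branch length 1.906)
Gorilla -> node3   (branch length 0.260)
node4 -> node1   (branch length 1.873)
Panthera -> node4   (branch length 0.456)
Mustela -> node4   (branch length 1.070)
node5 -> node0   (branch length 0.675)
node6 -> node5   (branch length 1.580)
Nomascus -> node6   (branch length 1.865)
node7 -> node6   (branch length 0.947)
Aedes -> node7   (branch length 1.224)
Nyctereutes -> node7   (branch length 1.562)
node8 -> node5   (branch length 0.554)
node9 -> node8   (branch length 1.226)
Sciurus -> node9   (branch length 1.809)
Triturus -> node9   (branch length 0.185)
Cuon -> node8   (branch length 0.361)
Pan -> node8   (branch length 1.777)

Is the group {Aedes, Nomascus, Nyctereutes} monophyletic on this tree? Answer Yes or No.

The most recent common ancestor of these taxa subtends (Nomascus,(Aedes,Nyctereutes)).
That clade has exactly 3 tips — every listed taxon and nothing else — so the group is monophyletic.

Yes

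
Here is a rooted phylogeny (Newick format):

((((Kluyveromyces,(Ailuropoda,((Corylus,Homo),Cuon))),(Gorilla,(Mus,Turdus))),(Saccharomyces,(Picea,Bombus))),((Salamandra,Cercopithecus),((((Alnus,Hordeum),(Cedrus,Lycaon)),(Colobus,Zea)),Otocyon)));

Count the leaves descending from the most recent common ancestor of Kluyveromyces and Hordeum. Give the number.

20

The MRCA of Kluyveromyces and Hordeum is the root, so the clade is the entire tree.
That clade contains 20 terminal taxa: Ailuropoda, Alnus, Bombus, Cedrus, Cercopithecus, Colobus, Corylus, Cuon, Gorilla, Homo, Hordeum, Kluyveromyces, Lycaon, Mus, Otocyon, Picea, Saccharomyces, Salamandra, Turdus, Zea.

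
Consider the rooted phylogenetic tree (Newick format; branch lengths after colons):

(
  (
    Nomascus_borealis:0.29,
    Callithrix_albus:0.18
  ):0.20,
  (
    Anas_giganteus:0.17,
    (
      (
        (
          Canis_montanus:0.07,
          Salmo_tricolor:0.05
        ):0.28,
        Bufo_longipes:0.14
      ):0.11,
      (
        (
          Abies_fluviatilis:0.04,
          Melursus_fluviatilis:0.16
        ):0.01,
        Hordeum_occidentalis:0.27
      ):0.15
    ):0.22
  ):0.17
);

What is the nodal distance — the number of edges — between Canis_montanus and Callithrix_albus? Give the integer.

The MRCA of Canis_montanus and Callithrix_albus is the root of the tree.
From Canis_montanus up to that node: 5 branches. From Callithrix_albus up to the same node: 2 branches. Total: 5 + 2 = 7.

7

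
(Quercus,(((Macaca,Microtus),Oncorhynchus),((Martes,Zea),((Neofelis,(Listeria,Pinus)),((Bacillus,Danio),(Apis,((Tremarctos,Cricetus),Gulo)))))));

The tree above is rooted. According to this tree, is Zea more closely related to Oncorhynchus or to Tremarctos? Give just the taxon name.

Tremarctos

The MRCA of Zea and Tremarctos subtends ((Martes,Zea),((Neofelis,(Listeria,Pinus)),((Bacillus,Danio),(Apis,((Tremarctos,Cricetus),Gulo))))) (11 taxa).
The MRCA of Zea and Oncorhynchus subtends (((Macaca,Microtus),Oncorhynchus),((Martes,Zea),((Neofelis,(Listeria,Pinus)),((Bacillus,Danio),(Apis,((Tremarctos,Cricetus),Gulo)))))) (14 taxa).
The first is nested inside the second, so Zea shares a more recent common ancestor with Tremarctos.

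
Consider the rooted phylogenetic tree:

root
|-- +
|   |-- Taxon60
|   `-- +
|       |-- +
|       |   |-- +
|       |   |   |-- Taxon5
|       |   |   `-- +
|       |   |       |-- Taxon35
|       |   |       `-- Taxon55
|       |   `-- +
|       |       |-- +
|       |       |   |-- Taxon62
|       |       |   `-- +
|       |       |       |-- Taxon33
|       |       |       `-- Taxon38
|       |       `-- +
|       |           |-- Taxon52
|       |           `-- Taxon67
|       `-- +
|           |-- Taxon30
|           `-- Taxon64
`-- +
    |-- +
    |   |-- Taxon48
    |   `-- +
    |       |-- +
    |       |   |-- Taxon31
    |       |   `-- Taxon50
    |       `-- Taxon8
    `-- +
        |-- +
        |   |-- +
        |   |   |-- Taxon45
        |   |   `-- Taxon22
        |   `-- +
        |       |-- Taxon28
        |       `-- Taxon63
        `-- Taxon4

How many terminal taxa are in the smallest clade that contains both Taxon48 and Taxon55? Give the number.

The MRCA of Taxon48 and Taxon55 is the root, so the clade is the entire tree.
That clade contains 20 terminal taxa: Taxon22, Taxon28, Taxon30, Taxon31, Taxon33, Taxon35, Taxon38, Taxon4, Taxon45, Taxon48, Taxon5, Taxon50, Taxon52, Taxon55, Taxon60, Taxon62, Taxon63, Taxon64, Taxon67, Taxon8.

20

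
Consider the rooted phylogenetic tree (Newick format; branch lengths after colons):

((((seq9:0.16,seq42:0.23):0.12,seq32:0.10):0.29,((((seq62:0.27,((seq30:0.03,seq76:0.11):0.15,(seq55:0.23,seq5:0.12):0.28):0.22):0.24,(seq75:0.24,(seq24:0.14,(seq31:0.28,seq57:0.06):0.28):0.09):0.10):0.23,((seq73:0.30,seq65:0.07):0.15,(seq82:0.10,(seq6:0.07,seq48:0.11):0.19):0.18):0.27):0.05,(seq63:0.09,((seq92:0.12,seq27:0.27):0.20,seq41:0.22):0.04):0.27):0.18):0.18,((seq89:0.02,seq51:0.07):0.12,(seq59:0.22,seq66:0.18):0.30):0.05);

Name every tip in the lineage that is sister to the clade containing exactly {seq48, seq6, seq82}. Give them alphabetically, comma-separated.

seq65, seq73

The clade containing exactly {seq48, seq6, seq82} attaches to the tree at the node subtending ((seq73,seq65),(seq82,(seq6,seq48))).
The other lineage descending from that same node — the sister group — is (seq73,seq65); its 2 tips in alphabetical order are the answer.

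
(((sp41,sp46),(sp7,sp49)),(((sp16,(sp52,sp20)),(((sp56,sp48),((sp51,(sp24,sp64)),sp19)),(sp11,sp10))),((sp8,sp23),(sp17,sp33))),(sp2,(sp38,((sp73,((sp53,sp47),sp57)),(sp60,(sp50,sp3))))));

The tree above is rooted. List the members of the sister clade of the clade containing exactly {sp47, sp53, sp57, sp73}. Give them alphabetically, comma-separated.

sp3, sp50, sp60

The clade containing exactly {sp47, sp53, sp57, sp73} attaches to the tree at the node subtending ((sp73,((sp53,sp47),sp57)),(sp60,(sp50,sp3))).
The other lineage descending from that same node — the sister group — is (sp60,(sp50,sp3)); its 3 tips in alphabetical order are the answer.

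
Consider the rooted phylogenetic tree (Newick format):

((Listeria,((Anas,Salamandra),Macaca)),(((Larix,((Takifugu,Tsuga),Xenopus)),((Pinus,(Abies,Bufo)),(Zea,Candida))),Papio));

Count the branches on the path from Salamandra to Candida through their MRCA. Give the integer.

9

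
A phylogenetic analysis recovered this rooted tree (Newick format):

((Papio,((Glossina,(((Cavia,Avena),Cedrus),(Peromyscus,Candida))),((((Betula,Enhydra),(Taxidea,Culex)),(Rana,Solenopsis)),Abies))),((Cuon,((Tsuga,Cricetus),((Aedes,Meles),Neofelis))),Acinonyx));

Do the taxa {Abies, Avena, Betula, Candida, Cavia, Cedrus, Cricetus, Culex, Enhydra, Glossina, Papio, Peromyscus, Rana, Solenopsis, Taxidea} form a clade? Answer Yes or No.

No

The MRCA of the listed taxa is the root, so the smallest clade containing them is the whole tree.
That clade also contains Acinonyx, Aedes, Cuon, Meles, Neofelis, Tsuga, which are not in the proposed group, so the group is not monophyletic.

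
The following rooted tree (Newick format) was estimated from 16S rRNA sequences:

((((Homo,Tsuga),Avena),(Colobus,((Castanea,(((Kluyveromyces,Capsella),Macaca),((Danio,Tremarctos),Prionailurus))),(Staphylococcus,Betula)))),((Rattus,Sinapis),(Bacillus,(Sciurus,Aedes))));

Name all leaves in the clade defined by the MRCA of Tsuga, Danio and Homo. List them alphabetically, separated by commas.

Avena, Betula, Capsella, Castanea, Colobus, Danio, Homo, Kluyveromyces, Macaca, Prionailurus, Staphylococcus, Tremarctos, Tsuga

Tracing Tsuga: it sits inside (Homo,Tsuga).
Tracing Danio: it sits inside (Danio,Tremarctos).
Tracing Homo: it sits inside (Homo,Tsuga).
The smallest clade enclosing all 3 is (((Homo,Tsuga),Avena),(Colobus,((Castanea,(((Kluyveromyces,Capsella),Macaca),((Danio,Tremarctos),Prionailurus))),(Staphylococcus,Betula)))); the answer is its 13 terminal taxa in alphabetical order.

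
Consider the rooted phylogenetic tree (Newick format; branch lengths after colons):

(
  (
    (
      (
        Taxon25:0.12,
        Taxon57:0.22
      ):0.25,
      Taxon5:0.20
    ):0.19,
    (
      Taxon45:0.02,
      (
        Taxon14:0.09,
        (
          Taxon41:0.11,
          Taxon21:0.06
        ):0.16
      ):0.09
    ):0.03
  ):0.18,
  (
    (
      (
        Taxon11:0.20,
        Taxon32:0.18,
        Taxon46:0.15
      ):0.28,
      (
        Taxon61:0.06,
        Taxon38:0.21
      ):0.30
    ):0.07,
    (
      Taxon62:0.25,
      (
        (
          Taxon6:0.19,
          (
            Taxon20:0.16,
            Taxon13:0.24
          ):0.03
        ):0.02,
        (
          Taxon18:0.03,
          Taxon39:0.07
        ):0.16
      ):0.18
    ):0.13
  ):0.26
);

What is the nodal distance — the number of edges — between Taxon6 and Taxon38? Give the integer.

7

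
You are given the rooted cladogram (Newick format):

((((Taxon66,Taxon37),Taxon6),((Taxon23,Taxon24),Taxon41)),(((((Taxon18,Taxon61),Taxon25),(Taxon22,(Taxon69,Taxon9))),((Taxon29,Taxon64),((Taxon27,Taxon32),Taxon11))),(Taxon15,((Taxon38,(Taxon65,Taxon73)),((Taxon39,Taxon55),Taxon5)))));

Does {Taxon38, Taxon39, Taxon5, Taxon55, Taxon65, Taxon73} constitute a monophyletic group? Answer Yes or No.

Yes

The most recent common ancestor of these taxa subtends ((Taxon38,(Taxon65,Taxon73)),((Taxon39,Taxon55),Taxon5)).
That clade has exactly 6 tips — every listed taxon and nothing else — so the group is monophyletic.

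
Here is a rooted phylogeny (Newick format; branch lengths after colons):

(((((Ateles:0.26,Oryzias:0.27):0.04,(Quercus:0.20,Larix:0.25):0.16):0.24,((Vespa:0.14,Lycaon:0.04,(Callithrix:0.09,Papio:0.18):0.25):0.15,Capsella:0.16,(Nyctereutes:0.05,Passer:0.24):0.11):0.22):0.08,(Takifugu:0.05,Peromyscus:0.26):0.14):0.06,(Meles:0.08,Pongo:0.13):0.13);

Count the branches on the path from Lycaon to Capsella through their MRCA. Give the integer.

3

The MRCA of Lycaon and Capsella is the node subtending ((Vespa,Lycaon,(Callithrix,Papio)),Capsella,(Nyctereutes,Passer)).
From Lycaon up to that node: 2 branches. From Capsella up to the same node: 1 branch. Total: 2 + 1 = 3.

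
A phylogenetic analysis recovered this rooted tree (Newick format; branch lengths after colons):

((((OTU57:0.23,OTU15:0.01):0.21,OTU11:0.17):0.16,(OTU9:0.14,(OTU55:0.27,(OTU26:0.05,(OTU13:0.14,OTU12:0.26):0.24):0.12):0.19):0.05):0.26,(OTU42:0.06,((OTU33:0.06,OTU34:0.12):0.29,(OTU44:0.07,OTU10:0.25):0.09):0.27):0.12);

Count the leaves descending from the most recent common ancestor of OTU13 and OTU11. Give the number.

The MRCA of OTU13 and OTU11 is the node subtending (((OTU57,OTU15),OTU11),(OTU9,(OTU55,(OTU26,(OTU13,OTU12))))).
That clade contains 8 terminal taxa: OTU11, OTU12, OTU13, OTU15, OTU26, OTU55, OTU57, OTU9.

8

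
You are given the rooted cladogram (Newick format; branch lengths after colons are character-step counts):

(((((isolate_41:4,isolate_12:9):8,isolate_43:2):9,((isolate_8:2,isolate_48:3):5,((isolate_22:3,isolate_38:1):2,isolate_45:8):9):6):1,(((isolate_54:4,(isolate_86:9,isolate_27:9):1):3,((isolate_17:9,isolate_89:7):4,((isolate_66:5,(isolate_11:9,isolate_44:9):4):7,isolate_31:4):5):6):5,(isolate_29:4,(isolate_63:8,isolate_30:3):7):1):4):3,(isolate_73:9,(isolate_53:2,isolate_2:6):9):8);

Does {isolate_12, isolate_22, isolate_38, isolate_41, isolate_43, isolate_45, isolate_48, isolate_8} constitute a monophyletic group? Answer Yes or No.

Yes

The most recent common ancestor of these taxa subtends (((isolate_41,isolate_12),isolate_43),((isolate_8,isolate_48),((isolate_22,isolate_38),isolate_45))).
That clade has exactly 8 tips — every listed taxon and nothing else — so the group is monophyletic.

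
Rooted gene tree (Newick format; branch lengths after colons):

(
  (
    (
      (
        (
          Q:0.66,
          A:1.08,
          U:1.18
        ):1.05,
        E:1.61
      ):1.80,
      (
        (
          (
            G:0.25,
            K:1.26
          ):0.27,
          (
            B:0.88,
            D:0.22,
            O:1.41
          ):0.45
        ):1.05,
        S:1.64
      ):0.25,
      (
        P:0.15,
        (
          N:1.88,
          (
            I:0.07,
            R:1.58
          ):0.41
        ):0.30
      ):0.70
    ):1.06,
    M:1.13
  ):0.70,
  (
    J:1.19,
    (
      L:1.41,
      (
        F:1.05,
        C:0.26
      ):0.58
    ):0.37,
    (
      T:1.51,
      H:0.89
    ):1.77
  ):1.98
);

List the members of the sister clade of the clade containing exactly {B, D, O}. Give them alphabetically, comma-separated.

The clade containing exactly {B, D, O} attaches to the tree at the node subtending ((G,K),(B,D,O)).
The other lineage descending from that same node — the sister group — is (G,K); its 2 tips in alphabetical order are the answer.

G, K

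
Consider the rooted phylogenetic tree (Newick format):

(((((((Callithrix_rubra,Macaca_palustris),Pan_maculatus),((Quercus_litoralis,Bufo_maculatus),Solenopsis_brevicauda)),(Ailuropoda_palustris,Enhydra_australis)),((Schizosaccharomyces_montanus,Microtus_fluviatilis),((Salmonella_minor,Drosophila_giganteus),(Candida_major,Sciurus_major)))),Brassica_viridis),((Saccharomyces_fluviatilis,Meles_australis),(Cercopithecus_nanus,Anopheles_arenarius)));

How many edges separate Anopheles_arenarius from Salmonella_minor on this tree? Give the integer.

The MRCA of Anopheles_arenarius and Salmonella_minor is the root of the tree.
From Anopheles_arenarius up to that node: 3 branches. From Salmonella_minor up to the same node: 6 branches. Total: 3 + 6 = 9.

9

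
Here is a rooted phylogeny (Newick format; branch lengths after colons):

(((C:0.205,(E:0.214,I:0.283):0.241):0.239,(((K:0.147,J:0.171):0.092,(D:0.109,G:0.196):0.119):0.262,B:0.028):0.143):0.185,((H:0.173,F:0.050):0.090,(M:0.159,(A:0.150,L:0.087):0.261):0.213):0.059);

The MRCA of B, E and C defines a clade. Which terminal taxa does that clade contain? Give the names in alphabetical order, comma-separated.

B, C, D, E, G, I, J, K

Tracing B: it sits inside (((K,J),(D,G)),B).
Tracing E: it sits inside (E,I).
Tracing C: it sits inside (C,(E,I)).
The smallest clade enclosing all 3 is ((C,(E,I)),(((K,J),(D,G)),B)); the answer is its 8 terminal taxa in alphabetical order.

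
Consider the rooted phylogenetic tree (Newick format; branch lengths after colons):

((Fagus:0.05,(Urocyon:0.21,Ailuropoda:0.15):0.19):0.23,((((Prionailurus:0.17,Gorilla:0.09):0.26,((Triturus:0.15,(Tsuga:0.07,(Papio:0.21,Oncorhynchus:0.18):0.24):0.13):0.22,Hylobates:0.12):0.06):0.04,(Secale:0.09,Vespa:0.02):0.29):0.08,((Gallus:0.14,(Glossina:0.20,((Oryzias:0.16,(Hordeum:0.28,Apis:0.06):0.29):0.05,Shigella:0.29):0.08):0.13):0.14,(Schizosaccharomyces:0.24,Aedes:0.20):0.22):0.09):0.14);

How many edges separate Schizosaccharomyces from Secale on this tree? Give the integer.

6

The MRCA of Schizosaccharomyces and Secale is the node subtending ((((Prionailurus,Gorilla),((Triturus,(Tsuga,(Papio,Oncorhynchus))),Hylobates)),(Secale,Vespa)),((Gallus,(Glossina,((Oryzias,(Hordeum,Apis)),Shigella))),(Schizosaccharomyces,Aedes))).
From Schizosaccharomyces up to that node: 3 branches. From Secale up to the same node: 3 branches. Total: 3 + 3 = 6.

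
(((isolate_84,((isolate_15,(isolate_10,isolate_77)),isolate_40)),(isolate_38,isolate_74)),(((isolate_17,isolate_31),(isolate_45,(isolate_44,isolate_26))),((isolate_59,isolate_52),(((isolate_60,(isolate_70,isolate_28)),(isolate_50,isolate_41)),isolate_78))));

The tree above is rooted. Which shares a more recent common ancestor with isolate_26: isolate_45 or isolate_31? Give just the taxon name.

isolate_45

The MRCA of isolate_26 and isolate_45 subtends (isolate_45,(isolate_44,isolate_26)) (3 taxa).
The MRCA of isolate_26 and isolate_31 subtends ((isolate_17,isolate_31),(isolate_45,(isolate_44,isolate_26))) (5 taxa).
The first is nested inside the second, so isolate_26 shares a more recent common ancestor with isolate_45.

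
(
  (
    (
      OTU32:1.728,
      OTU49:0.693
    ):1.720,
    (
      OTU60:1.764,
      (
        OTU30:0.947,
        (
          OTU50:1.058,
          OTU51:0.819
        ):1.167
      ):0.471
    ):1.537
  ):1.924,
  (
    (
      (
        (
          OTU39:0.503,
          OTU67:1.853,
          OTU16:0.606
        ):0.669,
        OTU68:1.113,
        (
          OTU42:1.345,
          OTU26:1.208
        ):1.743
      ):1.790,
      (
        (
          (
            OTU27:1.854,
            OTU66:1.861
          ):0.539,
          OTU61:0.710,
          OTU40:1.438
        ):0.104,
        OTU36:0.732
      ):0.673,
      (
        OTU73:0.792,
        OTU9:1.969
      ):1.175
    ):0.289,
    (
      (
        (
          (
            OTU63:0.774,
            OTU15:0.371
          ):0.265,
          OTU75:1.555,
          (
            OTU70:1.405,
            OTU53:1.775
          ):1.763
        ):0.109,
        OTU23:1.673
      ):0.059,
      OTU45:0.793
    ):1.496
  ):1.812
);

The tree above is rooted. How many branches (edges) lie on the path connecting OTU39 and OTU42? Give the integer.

4

The MRCA of OTU39 and OTU42 is the node subtending ((OTU39,OTU67,OTU16),OTU68,(OTU42,OTU26)).
From OTU39 up to that node: 2 branches. From OTU42 up to the same node: 2 branches. Total: 2 + 2 = 4.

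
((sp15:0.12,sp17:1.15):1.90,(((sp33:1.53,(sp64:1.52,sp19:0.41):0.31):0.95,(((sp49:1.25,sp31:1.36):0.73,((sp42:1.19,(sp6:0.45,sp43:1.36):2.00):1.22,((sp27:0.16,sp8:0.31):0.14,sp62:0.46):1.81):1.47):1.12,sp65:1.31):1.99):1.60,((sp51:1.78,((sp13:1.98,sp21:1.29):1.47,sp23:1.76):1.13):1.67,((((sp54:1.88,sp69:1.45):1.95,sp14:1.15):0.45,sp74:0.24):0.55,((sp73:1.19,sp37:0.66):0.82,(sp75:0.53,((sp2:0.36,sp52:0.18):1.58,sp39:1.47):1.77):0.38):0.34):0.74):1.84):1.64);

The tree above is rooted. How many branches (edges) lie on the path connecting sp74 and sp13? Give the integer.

The MRCA of sp74 and sp13 is the node subtending ((sp51,((sp13,sp21),sp23)),((((sp54,sp69),sp14),sp74),((sp73,sp37),(sp75,((sp2,sp52),sp39))))).
From sp74 up to that node: 3 branches. From sp13 up to the same node: 4 branches. Total: 3 + 4 = 7.

7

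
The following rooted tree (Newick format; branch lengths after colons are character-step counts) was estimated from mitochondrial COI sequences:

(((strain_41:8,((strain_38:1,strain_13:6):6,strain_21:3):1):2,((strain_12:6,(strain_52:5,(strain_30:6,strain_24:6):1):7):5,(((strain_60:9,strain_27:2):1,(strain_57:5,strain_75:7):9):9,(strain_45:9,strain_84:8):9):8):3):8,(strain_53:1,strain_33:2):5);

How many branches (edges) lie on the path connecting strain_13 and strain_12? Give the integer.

The MRCA of strain_13 and strain_12 is the node subtending ((strain_41,((strain_38,strain_13),strain_21)),((strain_12,(strain_52,(strain_30,strain_24))),(((strain_60,strain_27),(strain_57,strain_75)),(strain_45,strain_84)))).
From strain_13 up to that node: 4 branches. From strain_12 up to the same node: 3 branches. Total: 4 + 3 = 7.

7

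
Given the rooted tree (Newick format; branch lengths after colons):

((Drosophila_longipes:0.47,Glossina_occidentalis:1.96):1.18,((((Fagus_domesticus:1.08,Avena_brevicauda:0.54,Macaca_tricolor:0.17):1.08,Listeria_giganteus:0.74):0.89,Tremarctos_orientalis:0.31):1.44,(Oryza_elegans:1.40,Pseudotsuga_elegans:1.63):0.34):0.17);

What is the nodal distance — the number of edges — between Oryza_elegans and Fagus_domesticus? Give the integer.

6

The MRCA of Oryza_elegans and Fagus_domesticus is the node subtending ((((Fagus_domesticus,Avena_brevicauda,Macaca_tricolor),Listeria_giganteus),Tremarctos_orientalis),(Oryza_elegans,Pseudotsuga_elegans)).
From Oryza_elegans up to that node: 2 branches. From Fagus_domesticus up to the same node: 4 branches. Total: 2 + 4 = 6.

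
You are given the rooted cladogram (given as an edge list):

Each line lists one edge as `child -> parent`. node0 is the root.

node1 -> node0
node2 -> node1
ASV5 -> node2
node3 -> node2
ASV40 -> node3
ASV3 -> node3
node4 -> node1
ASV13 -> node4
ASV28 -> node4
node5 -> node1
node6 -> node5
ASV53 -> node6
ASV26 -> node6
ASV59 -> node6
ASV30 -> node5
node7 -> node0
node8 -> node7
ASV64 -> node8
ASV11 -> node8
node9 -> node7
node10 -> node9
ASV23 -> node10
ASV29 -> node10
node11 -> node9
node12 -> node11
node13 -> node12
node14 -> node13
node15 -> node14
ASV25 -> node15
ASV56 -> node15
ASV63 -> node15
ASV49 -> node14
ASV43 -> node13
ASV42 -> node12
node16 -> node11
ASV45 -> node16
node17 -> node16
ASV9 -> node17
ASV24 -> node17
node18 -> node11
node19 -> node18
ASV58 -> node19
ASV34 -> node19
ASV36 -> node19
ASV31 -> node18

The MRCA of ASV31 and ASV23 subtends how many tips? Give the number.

15

The MRCA of ASV31 and ASV23 is the node subtending ((ASV23,ASV29),(((((ASV25,ASV56,ASV63),ASV49),ASV43),ASV42),(ASV45,(ASV9,ASV24)),((ASV58,ASV34,ASV36),ASV31))).
That clade contains 15 terminal taxa: ASV23, ASV24, ASV25, ASV29, ASV31, ASV34, ASV36, ASV42, ASV43, ASV45, ASV49, ASV56, ASV58, ASV63, ASV9.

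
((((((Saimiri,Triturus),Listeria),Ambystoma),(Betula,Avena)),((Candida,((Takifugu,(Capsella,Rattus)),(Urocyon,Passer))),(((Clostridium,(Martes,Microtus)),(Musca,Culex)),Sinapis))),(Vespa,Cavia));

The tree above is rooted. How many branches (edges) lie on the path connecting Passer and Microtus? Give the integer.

9

The MRCA of Passer and Microtus is the node subtending ((Candida,((Takifugu,(Capsella,Rattus)),(Urocyon,Passer))),(((Clostridium,(Martes,Microtus)),(Musca,Culex)),Sinapis)).
From Passer up to that node: 4 branches. From Microtus up to the same node: 5 branches. Total: 4 + 5 = 9.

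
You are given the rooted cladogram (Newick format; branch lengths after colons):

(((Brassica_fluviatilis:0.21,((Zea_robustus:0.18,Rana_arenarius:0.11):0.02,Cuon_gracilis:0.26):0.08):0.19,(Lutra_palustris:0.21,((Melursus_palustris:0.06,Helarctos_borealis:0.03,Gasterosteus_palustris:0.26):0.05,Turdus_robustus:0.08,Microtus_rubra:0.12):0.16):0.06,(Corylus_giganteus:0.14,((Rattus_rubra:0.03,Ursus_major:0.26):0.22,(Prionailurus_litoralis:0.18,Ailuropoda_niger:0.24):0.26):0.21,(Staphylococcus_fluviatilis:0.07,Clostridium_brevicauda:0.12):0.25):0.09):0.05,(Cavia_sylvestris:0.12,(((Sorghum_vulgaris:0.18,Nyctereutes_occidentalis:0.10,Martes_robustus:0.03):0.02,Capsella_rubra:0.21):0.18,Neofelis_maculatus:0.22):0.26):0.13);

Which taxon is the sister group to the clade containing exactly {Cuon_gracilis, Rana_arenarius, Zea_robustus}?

The clade containing exactly {Cuon_gracilis, Rana_arenarius, Zea_robustus} attaches to the tree at the node subtending (Brassica_fluviatilis,((Zea_robustus,Rana_arenarius),Cuon_gracilis)).
The other lineage descending from that same node — the sister group — is the single tip Brassica_fluviatilis.

Brassica_fluviatilis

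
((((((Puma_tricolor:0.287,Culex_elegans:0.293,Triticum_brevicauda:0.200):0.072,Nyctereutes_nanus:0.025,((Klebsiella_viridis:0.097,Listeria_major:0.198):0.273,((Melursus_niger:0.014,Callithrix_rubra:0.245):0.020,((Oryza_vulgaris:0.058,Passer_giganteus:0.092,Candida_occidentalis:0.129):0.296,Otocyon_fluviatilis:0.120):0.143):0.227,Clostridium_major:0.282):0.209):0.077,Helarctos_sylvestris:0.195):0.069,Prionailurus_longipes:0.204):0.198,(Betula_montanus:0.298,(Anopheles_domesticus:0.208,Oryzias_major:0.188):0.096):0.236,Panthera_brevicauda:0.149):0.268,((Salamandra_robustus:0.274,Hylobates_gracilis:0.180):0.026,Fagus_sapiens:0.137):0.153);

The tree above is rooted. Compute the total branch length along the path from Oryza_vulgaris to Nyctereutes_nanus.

The path runs Oryza_vulgaris → … → MRCA → … → Nyctereutes_nanus; the MRCA is the node subtending ((Puma_tricolor,Culex_elegans,Triticum_brevicauda),Nyctereutes_nanus,((Klebsiella_viridis,Listeria_major),((Melursus_niger,Callithrix_rubra),((Oryza_vulgaris,Passer_giganteus,Candida_occidentalis),Otocyon_fluviatilis)),Clostridium_major)).
Branch lengths along that path: 0.058 + 0.296 + 0.143 + 0.227 + 0.209 + 0.025 = 0.958.

0.958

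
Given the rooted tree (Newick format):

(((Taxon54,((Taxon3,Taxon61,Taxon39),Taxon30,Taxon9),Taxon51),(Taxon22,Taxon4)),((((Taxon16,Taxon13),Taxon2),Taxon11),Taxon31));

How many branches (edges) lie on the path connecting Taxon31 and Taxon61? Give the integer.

The MRCA of Taxon31 and Taxon61 is the root of the tree.
From Taxon31 up to that node: 2 branches. From Taxon61 up to the same node: 5 branches. Total: 2 + 5 = 7.

7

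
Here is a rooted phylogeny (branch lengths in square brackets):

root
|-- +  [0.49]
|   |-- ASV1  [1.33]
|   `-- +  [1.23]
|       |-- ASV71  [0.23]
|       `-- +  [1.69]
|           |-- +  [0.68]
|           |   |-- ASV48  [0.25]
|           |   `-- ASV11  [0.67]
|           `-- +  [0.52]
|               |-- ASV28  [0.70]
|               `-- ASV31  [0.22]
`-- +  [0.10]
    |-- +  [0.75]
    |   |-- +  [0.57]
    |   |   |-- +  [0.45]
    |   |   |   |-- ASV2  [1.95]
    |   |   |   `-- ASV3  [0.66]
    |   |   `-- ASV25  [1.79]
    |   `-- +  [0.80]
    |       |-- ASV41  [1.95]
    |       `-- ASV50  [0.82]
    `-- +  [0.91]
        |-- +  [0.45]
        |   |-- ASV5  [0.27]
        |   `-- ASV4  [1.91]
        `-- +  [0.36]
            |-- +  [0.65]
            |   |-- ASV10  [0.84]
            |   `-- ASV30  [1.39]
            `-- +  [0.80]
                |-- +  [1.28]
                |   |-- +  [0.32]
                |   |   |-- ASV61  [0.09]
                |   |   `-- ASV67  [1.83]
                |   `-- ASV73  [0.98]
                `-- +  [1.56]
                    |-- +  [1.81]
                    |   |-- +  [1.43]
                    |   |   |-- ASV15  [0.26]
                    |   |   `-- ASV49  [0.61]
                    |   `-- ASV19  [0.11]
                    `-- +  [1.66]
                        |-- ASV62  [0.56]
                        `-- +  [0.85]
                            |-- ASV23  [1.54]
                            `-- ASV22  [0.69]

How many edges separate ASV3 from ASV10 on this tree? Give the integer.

The MRCA of ASV3 and ASV10 is the node subtending ((((ASV2,ASV3),ASV25),(ASV41,ASV50)),((ASV5,ASV4),((ASV10,ASV30),(((ASV61,ASV67),ASV73),(((ASV15,ASV49),ASV19),(ASV62,(ASV23,ASV22))))))).
From ASV3 up to that node: 4 branches. From ASV10 up to the same node: 4 branches. Total: 4 + 4 = 8.

8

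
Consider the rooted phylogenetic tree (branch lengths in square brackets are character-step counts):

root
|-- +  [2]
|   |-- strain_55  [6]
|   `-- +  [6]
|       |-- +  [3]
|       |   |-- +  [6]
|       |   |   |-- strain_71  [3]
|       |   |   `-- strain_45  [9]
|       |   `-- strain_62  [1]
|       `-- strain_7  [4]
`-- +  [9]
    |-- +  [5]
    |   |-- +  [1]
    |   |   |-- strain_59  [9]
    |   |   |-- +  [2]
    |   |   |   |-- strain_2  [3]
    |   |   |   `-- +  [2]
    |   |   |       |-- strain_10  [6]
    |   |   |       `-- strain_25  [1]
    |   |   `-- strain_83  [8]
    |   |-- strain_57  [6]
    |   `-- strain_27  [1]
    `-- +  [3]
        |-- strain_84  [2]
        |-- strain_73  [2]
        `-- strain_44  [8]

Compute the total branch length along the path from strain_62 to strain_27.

27

The path runs strain_62 → … → MRCA → … → strain_27; the MRCA is the root of the tree.
Branch lengths along that path: 1 + 3 + 6 + 2 + 9 + 5 + 1 = 27.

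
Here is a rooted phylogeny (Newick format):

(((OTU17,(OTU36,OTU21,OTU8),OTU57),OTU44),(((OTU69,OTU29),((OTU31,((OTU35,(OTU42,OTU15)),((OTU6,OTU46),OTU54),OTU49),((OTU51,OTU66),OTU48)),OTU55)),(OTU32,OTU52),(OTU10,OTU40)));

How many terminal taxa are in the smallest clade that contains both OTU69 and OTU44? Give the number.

24

The MRCA of OTU69 and OTU44 is the root, so the clade is the entire tree.
That clade contains 24 terminal taxa: OTU10, OTU15, OTU17, OTU21, OTU29, OTU31, OTU32, OTU35, OTU36, OTU40, OTU42, OTU44, OTU46, OTU48, OTU49, OTU51, OTU52, OTU54, OTU55, OTU57, OTU6, OTU66, OTU69, OTU8.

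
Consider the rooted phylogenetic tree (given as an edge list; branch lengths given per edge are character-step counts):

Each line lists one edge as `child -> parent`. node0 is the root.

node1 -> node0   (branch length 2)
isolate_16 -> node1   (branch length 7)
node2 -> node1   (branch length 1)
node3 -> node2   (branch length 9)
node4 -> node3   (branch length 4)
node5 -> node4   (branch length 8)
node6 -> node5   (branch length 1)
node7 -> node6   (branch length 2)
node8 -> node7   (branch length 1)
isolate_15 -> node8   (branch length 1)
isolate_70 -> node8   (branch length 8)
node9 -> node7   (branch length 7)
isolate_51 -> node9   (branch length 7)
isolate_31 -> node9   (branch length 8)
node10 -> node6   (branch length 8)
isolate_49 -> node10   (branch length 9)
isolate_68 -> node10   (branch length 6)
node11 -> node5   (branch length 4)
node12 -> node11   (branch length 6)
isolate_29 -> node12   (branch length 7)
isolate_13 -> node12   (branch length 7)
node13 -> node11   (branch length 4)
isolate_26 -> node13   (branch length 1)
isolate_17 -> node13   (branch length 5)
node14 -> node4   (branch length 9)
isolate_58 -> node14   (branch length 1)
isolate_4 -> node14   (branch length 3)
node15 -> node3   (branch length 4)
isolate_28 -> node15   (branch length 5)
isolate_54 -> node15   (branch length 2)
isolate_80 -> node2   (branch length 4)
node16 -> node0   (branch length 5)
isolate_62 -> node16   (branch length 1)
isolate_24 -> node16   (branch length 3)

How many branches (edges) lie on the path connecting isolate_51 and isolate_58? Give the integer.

The MRCA of isolate_51 and isolate_58 is the node subtending (((((isolate_15,isolate_70),(isolate_51,isolate_31)),(isolate_49,isolate_68)),((isolate_29,isolate_13),(isolate_26,isolate_17))),(isolate_58,isolate_4)).
From isolate_51 up to that node: 5 branches. From isolate_58 up to the same node: 2 branches. Total: 5 + 2 = 7.

7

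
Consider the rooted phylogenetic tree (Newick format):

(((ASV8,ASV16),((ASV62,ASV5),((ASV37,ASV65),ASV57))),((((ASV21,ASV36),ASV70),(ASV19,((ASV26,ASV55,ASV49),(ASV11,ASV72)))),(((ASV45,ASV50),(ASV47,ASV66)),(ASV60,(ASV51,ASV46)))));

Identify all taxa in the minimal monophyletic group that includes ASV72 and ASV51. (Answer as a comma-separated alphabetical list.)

Tracing ASV72: it sits inside (ASV11,ASV72).
Tracing ASV51: it sits inside (ASV51,ASV46).
The smallest clade enclosing both is ((((ASV21,ASV36),ASV70),(ASV19,((ASV26,ASV55,ASV49),(ASV11,ASV72)))),(((ASV45,ASV50),(ASV47,ASV66)),(ASV60,(ASV51,ASV46)))); the answer is its 16 terminal taxa in alphabetical order.

ASV11, ASV19, ASV21, ASV26, ASV36, ASV45, ASV46, ASV47, ASV49, ASV50, ASV51, ASV55, ASV60, ASV66, ASV70, ASV72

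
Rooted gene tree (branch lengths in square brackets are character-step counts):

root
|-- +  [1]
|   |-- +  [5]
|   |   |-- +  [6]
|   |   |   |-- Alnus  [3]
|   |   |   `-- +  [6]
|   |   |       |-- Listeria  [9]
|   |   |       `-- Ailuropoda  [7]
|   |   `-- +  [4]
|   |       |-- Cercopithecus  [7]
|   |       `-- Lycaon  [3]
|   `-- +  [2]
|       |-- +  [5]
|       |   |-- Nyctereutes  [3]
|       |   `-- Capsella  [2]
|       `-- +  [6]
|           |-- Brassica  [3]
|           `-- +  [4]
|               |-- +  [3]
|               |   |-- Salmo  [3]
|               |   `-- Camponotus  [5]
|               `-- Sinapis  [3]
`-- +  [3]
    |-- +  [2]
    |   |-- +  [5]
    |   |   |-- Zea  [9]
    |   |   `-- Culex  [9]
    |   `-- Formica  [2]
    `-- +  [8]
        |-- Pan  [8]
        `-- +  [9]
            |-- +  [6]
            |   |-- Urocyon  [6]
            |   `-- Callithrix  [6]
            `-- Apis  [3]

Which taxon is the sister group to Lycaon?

Lycaon attaches to the tree at the node subtending (Cercopithecus,Lycaon).
The other lineage descending from that same node — the sister group — is the single tip Cercopithecus.

Cercopithecus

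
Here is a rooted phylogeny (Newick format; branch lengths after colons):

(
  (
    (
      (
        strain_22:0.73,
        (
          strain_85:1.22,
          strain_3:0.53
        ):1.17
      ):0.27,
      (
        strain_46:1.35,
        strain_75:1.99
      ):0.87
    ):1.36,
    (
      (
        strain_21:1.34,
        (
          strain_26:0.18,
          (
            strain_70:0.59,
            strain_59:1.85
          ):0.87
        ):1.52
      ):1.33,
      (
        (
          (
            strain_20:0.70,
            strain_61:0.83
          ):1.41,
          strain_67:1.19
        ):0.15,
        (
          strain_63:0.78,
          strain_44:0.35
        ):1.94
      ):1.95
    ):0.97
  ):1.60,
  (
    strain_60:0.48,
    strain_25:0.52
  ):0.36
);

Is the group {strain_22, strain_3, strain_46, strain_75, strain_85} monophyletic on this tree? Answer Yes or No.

Yes

The most recent common ancestor of these taxa subtends ((strain_22,(strain_85,strain_3)),(strain_46,strain_75)).
That clade has exactly 5 tips — every listed taxon and nothing else — so the group is monophyletic.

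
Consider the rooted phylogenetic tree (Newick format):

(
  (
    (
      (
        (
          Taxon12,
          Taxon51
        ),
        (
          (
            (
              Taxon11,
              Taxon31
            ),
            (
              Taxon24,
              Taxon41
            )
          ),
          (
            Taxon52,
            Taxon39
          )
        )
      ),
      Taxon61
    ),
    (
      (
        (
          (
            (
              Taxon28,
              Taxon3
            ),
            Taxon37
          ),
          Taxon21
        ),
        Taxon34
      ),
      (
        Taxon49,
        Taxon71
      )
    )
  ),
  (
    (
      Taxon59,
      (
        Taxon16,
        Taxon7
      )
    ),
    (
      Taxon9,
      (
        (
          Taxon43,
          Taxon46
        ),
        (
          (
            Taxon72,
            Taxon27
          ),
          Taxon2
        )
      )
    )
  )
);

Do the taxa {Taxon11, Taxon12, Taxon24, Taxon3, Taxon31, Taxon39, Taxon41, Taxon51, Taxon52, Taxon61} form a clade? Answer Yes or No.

The MRCA of the listed taxa subtends ((((Taxon12,Taxon51),(((Taxon11,Taxon31),(Taxon24,Taxon41)),(Taxon52,Taxon39))),Taxon61),(((((Taxon28,Taxon3),Taxon37),Taxon21),Taxon34),(Taxon49,Taxon71))).
That clade also contains Taxon21, Taxon28, Taxon34, Taxon37, Taxon49, Taxon71, which are not in the proposed group, so the group is not monophyletic.

No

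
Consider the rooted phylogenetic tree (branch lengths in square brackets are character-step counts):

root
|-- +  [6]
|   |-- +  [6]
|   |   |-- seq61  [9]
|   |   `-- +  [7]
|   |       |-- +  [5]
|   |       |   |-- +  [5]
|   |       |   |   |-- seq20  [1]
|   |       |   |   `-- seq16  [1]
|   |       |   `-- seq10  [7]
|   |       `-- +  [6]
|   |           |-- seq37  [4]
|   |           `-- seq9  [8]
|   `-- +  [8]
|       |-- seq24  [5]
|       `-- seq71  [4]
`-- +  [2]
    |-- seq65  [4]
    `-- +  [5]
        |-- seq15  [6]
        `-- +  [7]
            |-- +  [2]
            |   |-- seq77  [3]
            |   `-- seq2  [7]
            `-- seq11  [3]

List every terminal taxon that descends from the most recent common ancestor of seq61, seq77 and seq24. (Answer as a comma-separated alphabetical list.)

seq10, seq11, seq15, seq16, seq2, seq20, seq24, seq37, seq61, seq65, seq71, seq77, seq9

Tracing seq61: it sits inside (seq61,(((seq20,seq16),seq10),(seq37,seq9))).
Tracing seq77: it sits inside (seq77,seq2).
Tracing seq24: it sits inside (seq24,seq71).
The smallest clade enclosing all 3 is the whole tree (their MRCA is the root), so the answer is all 13 tips in alphabetical order.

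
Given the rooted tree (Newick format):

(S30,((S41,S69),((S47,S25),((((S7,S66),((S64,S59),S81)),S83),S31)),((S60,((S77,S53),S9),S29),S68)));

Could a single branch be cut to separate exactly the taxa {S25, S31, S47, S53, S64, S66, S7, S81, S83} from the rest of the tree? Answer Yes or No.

The MRCA of the listed taxa subtends ((S41,S69),((S47,S25),((((S7,S66),((S64,S59),S81)),S83),S31)),((S60,((S77,S53),S9),S29),S68)).
That clade also contains S29, S41, S59, S60, S68, S69, S77, S9, which are not in the proposed group, so the group is not monophyletic.

No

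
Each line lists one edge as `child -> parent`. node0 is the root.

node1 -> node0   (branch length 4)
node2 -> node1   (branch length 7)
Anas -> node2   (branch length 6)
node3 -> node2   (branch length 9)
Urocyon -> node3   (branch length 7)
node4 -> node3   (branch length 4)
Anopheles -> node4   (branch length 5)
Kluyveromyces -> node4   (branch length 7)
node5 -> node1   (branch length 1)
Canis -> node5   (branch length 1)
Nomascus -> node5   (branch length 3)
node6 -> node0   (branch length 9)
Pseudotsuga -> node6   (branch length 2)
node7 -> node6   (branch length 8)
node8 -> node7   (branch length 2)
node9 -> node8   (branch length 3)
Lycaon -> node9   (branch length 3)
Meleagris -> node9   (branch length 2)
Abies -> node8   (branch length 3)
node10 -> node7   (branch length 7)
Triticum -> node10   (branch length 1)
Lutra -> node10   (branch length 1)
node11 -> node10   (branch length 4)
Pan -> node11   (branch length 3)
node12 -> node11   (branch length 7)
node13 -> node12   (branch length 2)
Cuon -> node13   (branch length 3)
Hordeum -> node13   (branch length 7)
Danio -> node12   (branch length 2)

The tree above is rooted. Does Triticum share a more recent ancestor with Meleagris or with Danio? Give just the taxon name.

Danio

The MRCA of Triticum and Danio subtends (Triticum,Lutra,(Pan,((Cuon,Hordeum),Danio))) (6 taxa).
The MRCA of Triticum and Meleagris subtends (((Lycaon,Meleagris),Abies),(Triticum,Lutra,(Pan,((Cuon,Hordeum),Danio)))) (9 taxa).
The first is nested inside the second, so Triticum shares a more recent common ancestor with Danio.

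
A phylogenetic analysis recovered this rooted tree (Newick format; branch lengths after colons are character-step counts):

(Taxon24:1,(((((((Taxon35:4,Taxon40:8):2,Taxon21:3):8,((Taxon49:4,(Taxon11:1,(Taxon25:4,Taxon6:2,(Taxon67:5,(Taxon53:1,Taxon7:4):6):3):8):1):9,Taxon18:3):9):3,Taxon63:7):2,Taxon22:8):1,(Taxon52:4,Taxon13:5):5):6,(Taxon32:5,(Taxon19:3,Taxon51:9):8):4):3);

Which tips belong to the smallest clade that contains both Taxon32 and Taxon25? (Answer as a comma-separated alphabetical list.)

Tracing Taxon32: it sits inside (Taxon32,(Taxon19,Taxon51)).
Tracing Taxon25: it sits inside (Taxon25,Taxon6,(Taxon67,(Taxon53,Taxon7))).
The smallest clade enclosing both is (((((((Taxon35,Taxon40),Taxon21),((Taxon49,(Taxon11,(Taxon25,Taxon6,(Taxon67,(Taxon53,Taxon7))))),Taxon18)),Taxon63),Taxon22),(Taxon52,Taxon13)),(Taxon32,(Taxon19,Taxon51))); the answer is its 18 terminal taxa in alphabetical order.

Taxon11, Taxon13, Taxon18, Taxon19, Taxon21, Taxon22, Taxon25, Taxon32, Taxon35, Taxon40, Taxon49, Taxon51, Taxon52, Taxon53, Taxon6, Taxon63, Taxon67, Taxon7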